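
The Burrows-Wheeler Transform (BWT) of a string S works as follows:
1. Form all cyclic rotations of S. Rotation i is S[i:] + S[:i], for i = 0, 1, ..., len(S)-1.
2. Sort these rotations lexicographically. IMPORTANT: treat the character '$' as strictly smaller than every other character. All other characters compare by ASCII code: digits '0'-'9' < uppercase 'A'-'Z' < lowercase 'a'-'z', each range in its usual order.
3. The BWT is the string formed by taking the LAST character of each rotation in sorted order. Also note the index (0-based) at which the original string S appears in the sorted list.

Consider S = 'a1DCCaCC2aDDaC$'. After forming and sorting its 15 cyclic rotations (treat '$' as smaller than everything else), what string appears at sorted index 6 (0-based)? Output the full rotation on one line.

Answer: CCaCC2aDDaC$a1D

Derivation:
All 15 rotations (rotation i = S[i:]+S[:i]):
  rot[0] = a1DCCaCC2aDDaC$
  rot[1] = 1DCCaCC2aDDaC$a
  rot[2] = DCCaCC2aDDaC$a1
  rot[3] = CCaCC2aDDaC$a1D
  rot[4] = CaCC2aDDaC$a1DC
  rot[5] = aCC2aDDaC$a1DCC
  rot[6] = CC2aDDaC$a1DCCa
  rot[7] = C2aDDaC$a1DCCaC
  rot[8] = 2aDDaC$a1DCCaCC
  rot[9] = aDDaC$a1DCCaCC2
  rot[10] = DDaC$a1DCCaCC2a
  rot[11] = DaC$a1DCCaCC2aD
  rot[12] = aC$a1DCCaCC2aDD
  rot[13] = C$a1DCCaCC2aDDa
  rot[14] = $a1DCCaCC2aDDaC
Sorted (with $ < everything):
  sorted[0] = $a1DCCaCC2aDDaC
  sorted[1] = 1DCCaCC2aDDaC$a
  sorted[2] = 2aDDaC$a1DCCaCC
  sorted[3] = C$a1DCCaCC2aDDa
  sorted[4] = C2aDDaC$a1DCCaC
  sorted[5] = CC2aDDaC$a1DCCa
  sorted[6] = CCaCC2aDDaC$a1D
  sorted[7] = CaCC2aDDaC$a1DC
  sorted[8] = DCCaCC2aDDaC$a1
  sorted[9] = DDaC$a1DCCaCC2a
  sorted[10] = DaC$a1DCCaCC2aD
  sorted[11] = a1DCCaCC2aDDaC$
  sorted[12] = aC$a1DCCaCC2aDD
  sorted[13] = aCC2aDDaC$a1DCC
  sorted[14] = aDDaC$a1DCCaCC2
sorted[6] = CCaCC2aDDaC$a1D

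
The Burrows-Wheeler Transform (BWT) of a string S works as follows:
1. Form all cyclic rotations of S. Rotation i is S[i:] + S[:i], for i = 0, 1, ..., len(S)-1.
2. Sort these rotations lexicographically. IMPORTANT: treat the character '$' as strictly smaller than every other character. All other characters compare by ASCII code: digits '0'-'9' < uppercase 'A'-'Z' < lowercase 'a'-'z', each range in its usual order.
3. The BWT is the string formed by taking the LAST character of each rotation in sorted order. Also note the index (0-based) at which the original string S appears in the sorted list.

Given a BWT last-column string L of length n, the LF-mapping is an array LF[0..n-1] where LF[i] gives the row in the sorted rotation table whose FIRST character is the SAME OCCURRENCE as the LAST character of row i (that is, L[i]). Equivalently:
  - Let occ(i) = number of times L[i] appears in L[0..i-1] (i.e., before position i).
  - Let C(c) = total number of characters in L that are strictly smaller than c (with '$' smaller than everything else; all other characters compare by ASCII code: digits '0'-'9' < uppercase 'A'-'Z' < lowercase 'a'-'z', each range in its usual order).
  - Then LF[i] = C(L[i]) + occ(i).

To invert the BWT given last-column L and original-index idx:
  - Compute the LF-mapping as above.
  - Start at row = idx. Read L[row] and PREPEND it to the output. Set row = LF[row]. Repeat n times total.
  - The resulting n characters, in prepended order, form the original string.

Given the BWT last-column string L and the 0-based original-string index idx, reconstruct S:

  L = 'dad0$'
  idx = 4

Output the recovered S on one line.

Answer: da0d$

Derivation:
LF mapping: 3 2 4 1 0
Walk LF starting at row 4, prepending L[row]:
  step 1: row=4, L[4]='$', prepend. Next row=LF[4]=0
  step 2: row=0, L[0]='d', prepend. Next row=LF[0]=3
  step 3: row=3, L[3]='0', prepend. Next row=LF[3]=1
  step 4: row=1, L[1]='a', prepend. Next row=LF[1]=2
  step 5: row=2, L[2]='d', prepend. Next row=LF[2]=4
Reversed output: da0d$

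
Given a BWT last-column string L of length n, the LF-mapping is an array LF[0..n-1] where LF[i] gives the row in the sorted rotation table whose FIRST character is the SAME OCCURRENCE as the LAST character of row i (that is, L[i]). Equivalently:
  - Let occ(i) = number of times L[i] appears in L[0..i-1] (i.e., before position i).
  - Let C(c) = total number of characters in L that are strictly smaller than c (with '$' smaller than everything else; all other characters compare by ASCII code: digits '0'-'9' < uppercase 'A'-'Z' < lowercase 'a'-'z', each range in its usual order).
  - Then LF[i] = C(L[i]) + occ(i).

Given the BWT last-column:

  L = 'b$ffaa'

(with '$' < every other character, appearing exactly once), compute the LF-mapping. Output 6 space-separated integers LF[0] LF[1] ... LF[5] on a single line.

Char counts: '$':1, 'a':2, 'b':1, 'f':2
C (first-col start): C('$')=0, C('a')=1, C('b')=3, C('f')=4
L[0]='b': occ=0, LF[0]=C('b')+0=3+0=3
L[1]='$': occ=0, LF[1]=C('$')+0=0+0=0
L[2]='f': occ=0, LF[2]=C('f')+0=4+0=4
L[3]='f': occ=1, LF[3]=C('f')+1=4+1=5
L[4]='a': occ=0, LF[4]=C('a')+0=1+0=1
L[5]='a': occ=1, LF[5]=C('a')+1=1+1=2

Answer: 3 0 4 5 1 2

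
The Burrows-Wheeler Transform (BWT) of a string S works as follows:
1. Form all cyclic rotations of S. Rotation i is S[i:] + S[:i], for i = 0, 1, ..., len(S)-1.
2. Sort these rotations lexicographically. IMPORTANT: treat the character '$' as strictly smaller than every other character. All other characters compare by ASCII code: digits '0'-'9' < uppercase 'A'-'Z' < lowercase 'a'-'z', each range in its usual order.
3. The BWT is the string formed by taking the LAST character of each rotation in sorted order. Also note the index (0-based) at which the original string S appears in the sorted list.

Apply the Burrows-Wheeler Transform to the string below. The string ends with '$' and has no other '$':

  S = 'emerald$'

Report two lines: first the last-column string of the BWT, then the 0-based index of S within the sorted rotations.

Answer: drl$maee
3

Derivation:
All 8 rotations (rotation i = S[i:]+S[:i]):
  rot[0] = emerald$
  rot[1] = merald$e
  rot[2] = erald$em
  rot[3] = rald$eme
  rot[4] = ald$emer
  rot[5] = ld$emera
  rot[6] = d$emeral
  rot[7] = $emerald
Sorted (with $ < everything):
  sorted[0] = $emerald  (last char: 'd')
  sorted[1] = ald$emer  (last char: 'r')
  sorted[2] = d$emeral  (last char: 'l')
  sorted[3] = emerald$  (last char: '$')
  sorted[4] = erald$em  (last char: 'm')
  sorted[5] = ld$emera  (last char: 'a')
  sorted[6] = merald$e  (last char: 'e')
  sorted[7] = rald$eme  (last char: 'e')
Last column: drl$maee
Original string S is at sorted index 3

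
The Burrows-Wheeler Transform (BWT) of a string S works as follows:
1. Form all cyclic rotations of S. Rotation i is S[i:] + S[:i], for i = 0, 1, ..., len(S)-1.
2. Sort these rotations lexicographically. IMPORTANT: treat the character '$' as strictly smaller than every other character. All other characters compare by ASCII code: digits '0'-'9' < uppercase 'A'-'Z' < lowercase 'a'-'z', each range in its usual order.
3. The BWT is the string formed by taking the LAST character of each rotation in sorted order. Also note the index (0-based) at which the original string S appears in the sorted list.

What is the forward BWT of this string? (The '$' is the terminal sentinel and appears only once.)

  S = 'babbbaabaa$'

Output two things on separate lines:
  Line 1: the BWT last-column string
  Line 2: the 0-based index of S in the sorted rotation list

Answer: aabbabab$ba
8

Derivation:
All 11 rotations (rotation i = S[i:]+S[:i]):
  rot[0] = babbbaabaa$
  rot[1] = abbbaabaa$b
  rot[2] = bbbaabaa$ba
  rot[3] = bbaabaa$bab
  rot[4] = baabaa$babb
  rot[5] = aabaa$babbb
  rot[6] = abaa$babbba
  rot[7] = baa$babbbaa
  rot[8] = aa$babbbaab
  rot[9] = a$babbbaaba
  rot[10] = $babbbaabaa
Sorted (with $ < everything):
  sorted[0] = $babbbaabaa  (last char: 'a')
  sorted[1] = a$babbbaaba  (last char: 'a')
  sorted[2] = aa$babbbaab  (last char: 'b')
  sorted[3] = aabaa$babbb  (last char: 'b')
  sorted[4] = abaa$babbba  (last char: 'a')
  sorted[5] = abbbaabaa$b  (last char: 'b')
  sorted[6] = baa$babbbaa  (last char: 'a')
  sorted[7] = baabaa$babb  (last char: 'b')
  sorted[8] = babbbaabaa$  (last char: '$')
  sorted[9] = bbaabaa$bab  (last char: 'b')
  sorted[10] = bbbaabaa$ba  (last char: 'a')
Last column: aabbabab$ba
Original string S is at sorted index 8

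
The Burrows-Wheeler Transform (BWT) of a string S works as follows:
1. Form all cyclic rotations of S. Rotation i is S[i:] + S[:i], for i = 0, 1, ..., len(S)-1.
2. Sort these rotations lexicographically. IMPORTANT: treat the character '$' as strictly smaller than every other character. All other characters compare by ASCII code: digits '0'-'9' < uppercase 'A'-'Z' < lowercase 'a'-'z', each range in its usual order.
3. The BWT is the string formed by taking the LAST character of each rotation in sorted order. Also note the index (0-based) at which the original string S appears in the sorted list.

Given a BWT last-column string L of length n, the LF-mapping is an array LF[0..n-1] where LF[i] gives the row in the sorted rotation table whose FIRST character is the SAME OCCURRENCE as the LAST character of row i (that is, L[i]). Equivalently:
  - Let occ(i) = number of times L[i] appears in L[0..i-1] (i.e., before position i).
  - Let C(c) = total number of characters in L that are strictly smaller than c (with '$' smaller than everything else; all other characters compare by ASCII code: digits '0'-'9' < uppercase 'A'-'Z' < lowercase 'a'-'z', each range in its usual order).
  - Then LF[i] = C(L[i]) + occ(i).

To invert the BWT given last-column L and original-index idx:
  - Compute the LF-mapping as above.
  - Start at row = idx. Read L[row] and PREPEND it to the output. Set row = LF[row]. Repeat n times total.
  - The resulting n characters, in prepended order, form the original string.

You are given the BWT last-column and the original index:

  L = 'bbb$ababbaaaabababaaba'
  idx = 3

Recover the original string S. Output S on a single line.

Answer: aabbaaabbaabbbababaab$

Derivation:
LF mapping: 12 13 14 0 1 15 2 16 17 3 4 5 6 18 7 19 8 20 9 10 21 11
Walk LF starting at row 3, prepending L[row]:
  step 1: row=3, L[3]='$', prepend. Next row=LF[3]=0
  step 2: row=0, L[0]='b', prepend. Next row=LF[0]=12
  step 3: row=12, L[12]='a', prepend. Next row=LF[12]=6
  step 4: row=6, L[6]='a', prepend. Next row=LF[6]=2
  step 5: row=2, L[2]='b', prepend. Next row=LF[2]=14
  step 6: row=14, L[14]='a', prepend. Next row=LF[14]=7
  step 7: row=7, L[7]='b', prepend. Next row=LF[7]=16
  step 8: row=16, L[16]='a', prepend. Next row=LF[16]=8
  step 9: row=8, L[8]='b', prepend. Next row=LF[8]=17
  step 10: row=17, L[17]='b', prepend. Next row=LF[17]=20
  step 11: row=20, L[20]='b', prepend. Next row=LF[20]=21
  step 12: row=21, L[21]='a', prepend. Next row=LF[21]=11
  step 13: row=11, L[11]='a', prepend. Next row=LF[11]=5
  step 14: row=5, L[5]='b', prepend. Next row=LF[5]=15
  step 15: row=15, L[15]='b', prepend. Next row=LF[15]=19
  step 16: row=19, L[19]='a', prepend. Next row=LF[19]=10
  step 17: row=10, L[10]='a', prepend. Next row=LF[10]=4
  step 18: row=4, L[4]='a', prepend. Next row=LF[4]=1
  step 19: row=1, L[1]='b', prepend. Next row=LF[1]=13
  step 20: row=13, L[13]='b', prepend. Next row=LF[13]=18
  step 21: row=18, L[18]='a', prepend. Next row=LF[18]=9
  step 22: row=9, L[9]='a', prepend. Next row=LF[9]=3
Reversed output: aabbaaabbaabbbababaab$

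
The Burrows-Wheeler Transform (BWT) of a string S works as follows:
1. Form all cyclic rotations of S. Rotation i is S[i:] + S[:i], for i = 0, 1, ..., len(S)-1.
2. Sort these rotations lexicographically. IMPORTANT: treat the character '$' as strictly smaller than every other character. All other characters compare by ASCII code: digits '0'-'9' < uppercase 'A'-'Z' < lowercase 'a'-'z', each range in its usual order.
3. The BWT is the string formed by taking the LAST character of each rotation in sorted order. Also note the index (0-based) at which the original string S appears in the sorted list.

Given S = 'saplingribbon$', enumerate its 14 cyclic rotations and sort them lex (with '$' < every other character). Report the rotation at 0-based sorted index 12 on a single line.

Answer: ribbon$sapling

Derivation:
All 14 rotations (rotation i = S[i:]+S[:i]):
  rot[0] = saplingribbon$
  rot[1] = aplingribbon$s
  rot[2] = plingribbon$sa
  rot[3] = lingribbon$sap
  rot[4] = ingribbon$sapl
  rot[5] = ngribbon$sapli
  rot[6] = gribbon$saplin
  rot[7] = ribbon$sapling
  rot[8] = ibbon$saplingr
  rot[9] = bbon$saplingri
  rot[10] = bon$saplingrib
  rot[11] = on$saplingribb
  rot[12] = n$saplingribbo
  rot[13] = $saplingribbon
Sorted (with $ < everything):
  sorted[0] = $saplingribbon
  sorted[1] = aplingribbon$s
  sorted[2] = bbon$saplingri
  sorted[3] = bon$saplingrib
  sorted[4] = gribbon$saplin
  sorted[5] = ibbon$saplingr
  sorted[6] = ingribbon$sapl
  sorted[7] = lingribbon$sap
  sorted[8] = n$saplingribbo
  sorted[9] = ngribbon$sapli
  sorted[10] = on$saplingribb
  sorted[11] = plingribbon$sa
  sorted[12] = ribbon$sapling
  sorted[13] = saplingribbon$
sorted[12] = ribbon$sapling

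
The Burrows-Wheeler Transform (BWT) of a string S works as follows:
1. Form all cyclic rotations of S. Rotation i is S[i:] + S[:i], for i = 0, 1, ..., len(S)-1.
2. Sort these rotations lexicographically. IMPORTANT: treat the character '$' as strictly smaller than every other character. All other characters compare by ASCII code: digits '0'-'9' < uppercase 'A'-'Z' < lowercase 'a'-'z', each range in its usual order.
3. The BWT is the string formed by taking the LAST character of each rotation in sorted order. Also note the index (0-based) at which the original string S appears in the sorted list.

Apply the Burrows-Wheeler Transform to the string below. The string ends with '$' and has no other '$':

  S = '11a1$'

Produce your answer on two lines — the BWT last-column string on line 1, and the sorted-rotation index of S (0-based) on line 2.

Answer: 1a$11
2

Derivation:
All 5 rotations (rotation i = S[i:]+S[:i]):
  rot[0] = 11a1$
  rot[1] = 1a1$1
  rot[2] = a1$11
  rot[3] = 1$11a
  rot[4] = $11a1
Sorted (with $ < everything):
  sorted[0] = $11a1  (last char: '1')
  sorted[1] = 1$11a  (last char: 'a')
  sorted[2] = 11a1$  (last char: '$')
  sorted[3] = 1a1$1  (last char: '1')
  sorted[4] = a1$11  (last char: '1')
Last column: 1a$11
Original string S is at sorted index 2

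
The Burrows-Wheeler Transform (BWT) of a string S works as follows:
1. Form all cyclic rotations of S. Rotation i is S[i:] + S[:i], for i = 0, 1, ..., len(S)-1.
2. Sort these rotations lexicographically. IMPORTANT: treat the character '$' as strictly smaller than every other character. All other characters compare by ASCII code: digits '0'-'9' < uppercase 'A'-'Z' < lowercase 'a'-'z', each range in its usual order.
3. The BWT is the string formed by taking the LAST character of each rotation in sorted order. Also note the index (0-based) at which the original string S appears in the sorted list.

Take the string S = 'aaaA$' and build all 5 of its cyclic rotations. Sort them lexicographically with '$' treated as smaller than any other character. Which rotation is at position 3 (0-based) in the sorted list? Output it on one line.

All 5 rotations (rotation i = S[i:]+S[:i]):
  rot[0] = aaaA$
  rot[1] = aaA$a
  rot[2] = aA$aa
  rot[3] = A$aaa
  rot[4] = $aaaA
Sorted (with $ < everything):
  sorted[0] = $aaaA
  sorted[1] = A$aaa
  sorted[2] = aA$aa
  sorted[3] = aaA$a
  sorted[4] = aaaA$
sorted[3] = aaA$a

Answer: aaA$a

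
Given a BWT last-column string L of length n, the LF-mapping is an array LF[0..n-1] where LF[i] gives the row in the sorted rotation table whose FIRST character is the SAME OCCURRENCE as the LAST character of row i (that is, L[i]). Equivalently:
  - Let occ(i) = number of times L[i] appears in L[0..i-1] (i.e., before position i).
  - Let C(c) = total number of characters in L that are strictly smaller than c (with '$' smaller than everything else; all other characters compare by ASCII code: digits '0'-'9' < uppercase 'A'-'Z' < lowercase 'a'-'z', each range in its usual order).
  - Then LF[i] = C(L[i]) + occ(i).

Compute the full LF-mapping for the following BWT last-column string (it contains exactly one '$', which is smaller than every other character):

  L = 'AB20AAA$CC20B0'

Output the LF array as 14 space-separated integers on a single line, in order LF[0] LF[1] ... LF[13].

Char counts: '$':1, '0':3, '2':2, 'A':4, 'B':2, 'C':2
C (first-col start): C('$')=0, C('0')=1, C('2')=4, C('A')=6, C('B')=10, C('C')=12
L[0]='A': occ=0, LF[0]=C('A')+0=6+0=6
L[1]='B': occ=0, LF[1]=C('B')+0=10+0=10
L[2]='2': occ=0, LF[2]=C('2')+0=4+0=4
L[3]='0': occ=0, LF[3]=C('0')+0=1+0=1
L[4]='A': occ=1, LF[4]=C('A')+1=6+1=7
L[5]='A': occ=2, LF[5]=C('A')+2=6+2=8
L[6]='A': occ=3, LF[6]=C('A')+3=6+3=9
L[7]='$': occ=0, LF[7]=C('$')+0=0+0=0
L[8]='C': occ=0, LF[8]=C('C')+0=12+0=12
L[9]='C': occ=1, LF[9]=C('C')+1=12+1=13
L[10]='2': occ=1, LF[10]=C('2')+1=4+1=5
L[11]='0': occ=1, LF[11]=C('0')+1=1+1=2
L[12]='B': occ=1, LF[12]=C('B')+1=10+1=11
L[13]='0': occ=2, LF[13]=C('0')+2=1+2=3

Answer: 6 10 4 1 7 8 9 0 12 13 5 2 11 3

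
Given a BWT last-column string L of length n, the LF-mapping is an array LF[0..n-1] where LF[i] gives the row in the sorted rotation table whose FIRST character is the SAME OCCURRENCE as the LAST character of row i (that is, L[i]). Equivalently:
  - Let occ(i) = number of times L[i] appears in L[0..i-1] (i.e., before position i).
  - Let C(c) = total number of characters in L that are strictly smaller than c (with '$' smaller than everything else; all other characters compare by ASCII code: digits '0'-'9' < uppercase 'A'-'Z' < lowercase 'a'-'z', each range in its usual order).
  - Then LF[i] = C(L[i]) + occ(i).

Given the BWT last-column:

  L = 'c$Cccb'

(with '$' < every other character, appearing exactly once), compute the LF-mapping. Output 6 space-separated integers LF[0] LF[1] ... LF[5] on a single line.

Char counts: '$':1, 'C':1, 'b':1, 'c':3
C (first-col start): C('$')=0, C('C')=1, C('b')=2, C('c')=3
L[0]='c': occ=0, LF[0]=C('c')+0=3+0=3
L[1]='$': occ=0, LF[1]=C('$')+0=0+0=0
L[2]='C': occ=0, LF[2]=C('C')+0=1+0=1
L[3]='c': occ=1, LF[3]=C('c')+1=3+1=4
L[4]='c': occ=2, LF[4]=C('c')+2=3+2=5
L[5]='b': occ=0, LF[5]=C('b')+0=2+0=2

Answer: 3 0 1 4 5 2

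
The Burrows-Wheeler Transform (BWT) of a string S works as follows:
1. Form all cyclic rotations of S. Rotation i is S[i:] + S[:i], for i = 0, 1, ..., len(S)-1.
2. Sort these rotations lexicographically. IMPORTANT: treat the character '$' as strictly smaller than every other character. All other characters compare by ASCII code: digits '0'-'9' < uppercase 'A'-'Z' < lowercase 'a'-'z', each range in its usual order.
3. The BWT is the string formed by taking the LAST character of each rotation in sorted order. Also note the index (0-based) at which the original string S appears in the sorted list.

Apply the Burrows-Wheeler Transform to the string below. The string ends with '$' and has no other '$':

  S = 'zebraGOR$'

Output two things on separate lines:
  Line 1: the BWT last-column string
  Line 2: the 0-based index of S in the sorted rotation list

All 9 rotations (rotation i = S[i:]+S[:i]):
  rot[0] = zebraGOR$
  rot[1] = ebraGOR$z
  rot[2] = braGOR$ze
  rot[3] = raGOR$zeb
  rot[4] = aGOR$zebr
  rot[5] = GOR$zebra
  rot[6] = OR$zebraG
  rot[7] = R$zebraGO
  rot[8] = $zebraGOR
Sorted (with $ < everything):
  sorted[0] = $zebraGOR  (last char: 'R')
  sorted[1] = GOR$zebra  (last char: 'a')
  sorted[2] = OR$zebraG  (last char: 'G')
  sorted[3] = R$zebraGO  (last char: 'O')
  sorted[4] = aGOR$zebr  (last char: 'r')
  sorted[5] = braGOR$ze  (last char: 'e')
  sorted[6] = ebraGOR$z  (last char: 'z')
  sorted[7] = raGOR$zeb  (last char: 'b')
  sorted[8] = zebraGOR$  (last char: '$')
Last column: RaGOrezb$
Original string S is at sorted index 8

Answer: RaGOrezb$
8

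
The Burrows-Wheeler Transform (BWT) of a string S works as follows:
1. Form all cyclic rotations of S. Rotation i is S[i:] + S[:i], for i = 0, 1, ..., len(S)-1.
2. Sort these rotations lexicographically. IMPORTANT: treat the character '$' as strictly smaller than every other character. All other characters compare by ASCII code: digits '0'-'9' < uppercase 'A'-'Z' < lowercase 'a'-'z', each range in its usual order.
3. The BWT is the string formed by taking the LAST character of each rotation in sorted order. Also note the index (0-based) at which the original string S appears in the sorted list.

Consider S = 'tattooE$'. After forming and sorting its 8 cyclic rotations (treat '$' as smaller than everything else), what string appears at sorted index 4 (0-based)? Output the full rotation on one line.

All 8 rotations (rotation i = S[i:]+S[:i]):
  rot[0] = tattooE$
  rot[1] = attooE$t
  rot[2] = ttooE$ta
  rot[3] = tooE$tat
  rot[4] = ooE$tatt
  rot[5] = oE$tatto
  rot[6] = E$tattoo
  rot[7] = $tattooE
Sorted (with $ < everything):
  sorted[0] = $tattooE
  sorted[1] = E$tattoo
  sorted[2] = attooE$t
  sorted[3] = oE$tatto
  sorted[4] = ooE$tatt
  sorted[5] = tattooE$
  sorted[6] = tooE$tat
  sorted[7] = ttooE$ta
sorted[4] = ooE$tatt

Answer: ooE$tatt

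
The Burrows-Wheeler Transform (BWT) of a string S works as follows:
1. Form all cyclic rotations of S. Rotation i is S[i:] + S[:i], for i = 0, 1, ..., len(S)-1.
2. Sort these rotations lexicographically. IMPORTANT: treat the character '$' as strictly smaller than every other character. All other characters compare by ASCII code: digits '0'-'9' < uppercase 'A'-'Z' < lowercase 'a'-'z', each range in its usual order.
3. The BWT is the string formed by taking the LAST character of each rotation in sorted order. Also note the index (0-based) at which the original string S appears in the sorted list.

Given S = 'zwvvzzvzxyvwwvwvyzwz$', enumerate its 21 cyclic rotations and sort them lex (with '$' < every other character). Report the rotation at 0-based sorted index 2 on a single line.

All 21 rotations (rotation i = S[i:]+S[:i]):
  rot[0] = zwvvzzvzxyvwwvwvyzwz$
  rot[1] = wvvzzvzxyvwwvwvyzwz$z
  rot[2] = vvzzvzxyvwwvwvyzwz$zw
  rot[3] = vzzvzxyvwwvwvyzwz$zwv
  rot[4] = zzvzxyvwwvwvyzwz$zwvv
  rot[5] = zvzxyvwwvwvyzwz$zwvvz
  rot[6] = vzxyvwwvwvyzwz$zwvvzz
  rot[7] = zxyvwwvwvyzwz$zwvvzzv
  rot[8] = xyvwwvwvyzwz$zwvvzzvz
  rot[9] = yvwwvwvyzwz$zwvvzzvzx
  rot[10] = vwwvwvyzwz$zwvvzzvzxy
  rot[11] = wwvwvyzwz$zwvvzzvzxyv
  rot[12] = wvwvyzwz$zwvvzzvzxyvw
  rot[13] = vwvyzwz$zwvvzzvzxyvww
  rot[14] = wvyzwz$zwvvzzvzxyvwwv
  rot[15] = vyzwz$zwvvzzvzxyvwwvw
  rot[16] = yzwz$zwvvzzvzxyvwwvwv
  rot[17] = zwz$zwvvzzvzxyvwwvwvy
  rot[18] = wz$zwvvzzvzxyvwwvwvyz
  rot[19] = z$zwvvzzvzxyvwwvwvyzw
  rot[20] = $zwvvzzvzxyvwwvwvyzwz
Sorted (with $ < everything):
  sorted[0] = $zwvvzzvzxyvwwvwvyzwz
  sorted[1] = vvzzvzxyvwwvwvyzwz$zw
  sorted[2] = vwvyzwz$zwvvzzvzxyvww
  sorted[3] = vwwvwvyzwz$zwvvzzvzxy
  sorted[4] = vyzwz$zwvvzzvzxyvwwvw
  sorted[5] = vzxyvwwvwvyzwz$zwvvzz
  sorted[6] = vzzvzxyvwwvwvyzwz$zwv
  sorted[7] = wvvzzvzxyvwwvwvyzwz$z
  sorted[8] = wvwvyzwz$zwvvzzvzxyvw
  sorted[9] = wvyzwz$zwvvzzvzxyvwwv
  sorted[10] = wwvwvyzwz$zwvvzzvzxyv
  sorted[11] = wz$zwvvzzvzxyvwwvwvyz
  sorted[12] = xyvwwvwvyzwz$zwvvzzvz
  sorted[13] = yvwwvwvyzwz$zwvvzzvzx
  sorted[14] = yzwz$zwvvzzvzxyvwwvwv
  sorted[15] = z$zwvvzzvzxyvwwvwvyzw
  sorted[16] = zvzxyvwwvwvyzwz$zwvvz
  sorted[17] = zwvvzzvzxyvwwvwvyzwz$
  sorted[18] = zwz$zwvvzzvzxyvwwvwvy
  sorted[19] = zxyvwwvwvyzwz$zwvvzzv
  sorted[20] = zzvzxyvwwvwvyzwz$zwvv
sorted[2] = vwvyzwz$zwvvzzvzxyvww

Answer: vwvyzwz$zwvvzzvzxyvww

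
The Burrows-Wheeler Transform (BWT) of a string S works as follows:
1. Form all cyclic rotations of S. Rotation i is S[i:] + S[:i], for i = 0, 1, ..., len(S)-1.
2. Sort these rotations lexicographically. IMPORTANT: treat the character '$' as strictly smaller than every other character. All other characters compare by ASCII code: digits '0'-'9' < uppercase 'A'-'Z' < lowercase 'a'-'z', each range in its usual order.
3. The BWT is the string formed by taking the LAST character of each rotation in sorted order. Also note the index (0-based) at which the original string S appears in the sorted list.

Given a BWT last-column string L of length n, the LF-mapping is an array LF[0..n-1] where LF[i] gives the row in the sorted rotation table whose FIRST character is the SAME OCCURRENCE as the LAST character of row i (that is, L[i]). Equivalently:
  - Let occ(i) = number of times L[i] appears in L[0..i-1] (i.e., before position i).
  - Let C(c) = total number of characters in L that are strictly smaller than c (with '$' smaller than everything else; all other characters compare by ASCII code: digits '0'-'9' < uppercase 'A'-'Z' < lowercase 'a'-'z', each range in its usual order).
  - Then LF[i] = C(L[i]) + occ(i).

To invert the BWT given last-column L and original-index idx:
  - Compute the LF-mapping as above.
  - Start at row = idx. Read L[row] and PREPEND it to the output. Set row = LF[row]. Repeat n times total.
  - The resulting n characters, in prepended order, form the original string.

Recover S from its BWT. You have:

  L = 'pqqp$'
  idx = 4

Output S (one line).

LF mapping: 1 3 4 2 0
Walk LF starting at row 4, prepending L[row]:
  step 1: row=4, L[4]='$', prepend. Next row=LF[4]=0
  step 2: row=0, L[0]='p', prepend. Next row=LF[0]=1
  step 3: row=1, L[1]='q', prepend. Next row=LF[1]=3
  step 4: row=3, L[3]='p', prepend. Next row=LF[3]=2
  step 5: row=2, L[2]='q', prepend. Next row=LF[2]=4
Reversed output: qpqp$

Answer: qpqp$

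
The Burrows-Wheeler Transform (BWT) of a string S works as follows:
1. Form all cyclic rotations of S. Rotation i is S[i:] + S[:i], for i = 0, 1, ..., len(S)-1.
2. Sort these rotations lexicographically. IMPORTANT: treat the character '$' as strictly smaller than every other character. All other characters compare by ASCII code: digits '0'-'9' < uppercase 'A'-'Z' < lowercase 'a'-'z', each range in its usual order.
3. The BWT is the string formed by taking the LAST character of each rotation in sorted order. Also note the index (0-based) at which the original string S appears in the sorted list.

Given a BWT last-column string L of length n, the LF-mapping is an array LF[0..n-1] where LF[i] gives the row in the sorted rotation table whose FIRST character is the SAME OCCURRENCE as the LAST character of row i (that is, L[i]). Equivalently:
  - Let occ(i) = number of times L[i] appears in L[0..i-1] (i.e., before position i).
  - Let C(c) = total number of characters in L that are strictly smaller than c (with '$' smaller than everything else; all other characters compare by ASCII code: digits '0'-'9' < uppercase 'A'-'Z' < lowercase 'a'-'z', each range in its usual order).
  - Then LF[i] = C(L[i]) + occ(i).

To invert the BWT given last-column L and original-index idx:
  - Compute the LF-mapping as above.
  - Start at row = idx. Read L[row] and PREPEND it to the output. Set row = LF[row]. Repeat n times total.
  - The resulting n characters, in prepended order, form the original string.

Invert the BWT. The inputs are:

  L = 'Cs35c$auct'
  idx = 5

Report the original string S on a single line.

Answer: cactus35C$

Derivation:
LF mapping: 3 7 1 2 5 0 4 9 6 8
Walk LF starting at row 5, prepending L[row]:
  step 1: row=5, L[5]='$', prepend. Next row=LF[5]=0
  step 2: row=0, L[0]='C', prepend. Next row=LF[0]=3
  step 3: row=3, L[3]='5', prepend. Next row=LF[3]=2
  step 4: row=2, L[2]='3', prepend. Next row=LF[2]=1
  step 5: row=1, L[1]='s', prepend. Next row=LF[1]=7
  step 6: row=7, L[7]='u', prepend. Next row=LF[7]=9
  step 7: row=9, L[9]='t', prepend. Next row=LF[9]=8
  step 8: row=8, L[8]='c', prepend. Next row=LF[8]=6
  step 9: row=6, L[6]='a', prepend. Next row=LF[6]=4
  step 10: row=4, L[4]='c', prepend. Next row=LF[4]=5
Reversed output: cactus35C$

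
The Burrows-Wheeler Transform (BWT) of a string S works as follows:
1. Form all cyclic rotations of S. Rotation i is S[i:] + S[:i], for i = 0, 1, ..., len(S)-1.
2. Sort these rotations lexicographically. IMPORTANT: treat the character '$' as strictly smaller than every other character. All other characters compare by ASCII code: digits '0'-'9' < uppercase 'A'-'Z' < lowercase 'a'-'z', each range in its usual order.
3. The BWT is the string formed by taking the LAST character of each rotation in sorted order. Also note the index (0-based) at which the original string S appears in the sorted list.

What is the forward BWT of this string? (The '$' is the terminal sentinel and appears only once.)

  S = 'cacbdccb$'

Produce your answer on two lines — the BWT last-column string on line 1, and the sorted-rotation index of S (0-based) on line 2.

Answer: bccc$cadb
4

Derivation:
All 9 rotations (rotation i = S[i:]+S[:i]):
  rot[0] = cacbdccb$
  rot[1] = acbdccb$c
  rot[2] = cbdccb$ca
  rot[3] = bdccb$cac
  rot[4] = dccb$cacb
  rot[5] = ccb$cacbd
  rot[6] = cb$cacbdc
  rot[7] = b$cacbdcc
  rot[8] = $cacbdccb
Sorted (with $ < everything):
  sorted[0] = $cacbdccb  (last char: 'b')
  sorted[1] = acbdccb$c  (last char: 'c')
  sorted[2] = b$cacbdcc  (last char: 'c')
  sorted[3] = bdccb$cac  (last char: 'c')
  sorted[4] = cacbdccb$  (last char: '$')
  sorted[5] = cb$cacbdc  (last char: 'c')
  sorted[6] = cbdccb$ca  (last char: 'a')
  sorted[7] = ccb$cacbd  (last char: 'd')
  sorted[8] = dccb$cacb  (last char: 'b')
Last column: bccc$cadb
Original string S is at sorted index 4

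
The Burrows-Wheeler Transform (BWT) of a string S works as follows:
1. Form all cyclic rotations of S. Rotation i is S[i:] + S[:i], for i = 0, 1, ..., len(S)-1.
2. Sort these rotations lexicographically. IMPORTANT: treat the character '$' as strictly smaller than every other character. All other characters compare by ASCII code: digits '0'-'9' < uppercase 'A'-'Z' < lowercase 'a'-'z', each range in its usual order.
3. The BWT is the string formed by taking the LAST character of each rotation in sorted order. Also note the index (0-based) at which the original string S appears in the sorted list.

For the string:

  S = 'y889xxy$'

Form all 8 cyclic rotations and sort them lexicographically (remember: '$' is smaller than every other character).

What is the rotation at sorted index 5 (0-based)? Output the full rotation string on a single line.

All 8 rotations (rotation i = S[i:]+S[:i]):
  rot[0] = y889xxy$
  rot[1] = 889xxy$y
  rot[2] = 89xxy$y8
  rot[3] = 9xxy$y88
  rot[4] = xxy$y889
  rot[5] = xy$y889x
  rot[6] = y$y889xx
  rot[7] = $y889xxy
Sorted (with $ < everything):
  sorted[0] = $y889xxy
  sorted[1] = 889xxy$y
  sorted[2] = 89xxy$y8
  sorted[3] = 9xxy$y88
  sorted[4] = xxy$y889
  sorted[5] = xy$y889x
  sorted[6] = y$y889xx
  sorted[7] = y889xxy$
sorted[5] = xy$y889x

Answer: xy$y889x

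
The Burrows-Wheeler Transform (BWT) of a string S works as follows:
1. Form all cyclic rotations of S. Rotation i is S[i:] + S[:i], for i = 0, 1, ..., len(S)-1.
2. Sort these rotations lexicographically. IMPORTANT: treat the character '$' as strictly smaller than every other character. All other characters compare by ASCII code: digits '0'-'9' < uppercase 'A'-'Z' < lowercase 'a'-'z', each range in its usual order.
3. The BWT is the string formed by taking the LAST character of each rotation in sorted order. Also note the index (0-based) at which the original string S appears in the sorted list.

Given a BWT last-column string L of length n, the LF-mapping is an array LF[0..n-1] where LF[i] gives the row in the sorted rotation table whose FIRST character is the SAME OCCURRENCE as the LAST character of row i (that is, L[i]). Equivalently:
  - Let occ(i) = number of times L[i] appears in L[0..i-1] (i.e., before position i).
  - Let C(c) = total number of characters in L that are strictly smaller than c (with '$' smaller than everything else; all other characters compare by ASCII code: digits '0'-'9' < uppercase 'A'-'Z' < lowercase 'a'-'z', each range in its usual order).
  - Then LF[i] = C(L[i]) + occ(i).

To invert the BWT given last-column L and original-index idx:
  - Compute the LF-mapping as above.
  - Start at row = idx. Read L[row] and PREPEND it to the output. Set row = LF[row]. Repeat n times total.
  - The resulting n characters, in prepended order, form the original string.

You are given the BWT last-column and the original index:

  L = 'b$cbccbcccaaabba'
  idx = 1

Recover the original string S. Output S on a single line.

LF mapping: 5 0 10 6 11 12 7 13 14 15 1 2 3 8 9 4
Walk LF starting at row 1, prepending L[row]:
  step 1: row=1, L[1]='$', prepend. Next row=LF[1]=0
  step 2: row=0, L[0]='b', prepend. Next row=LF[0]=5
  step 3: row=5, L[5]='c', prepend. Next row=LF[5]=12
  step 4: row=12, L[12]='a', prepend. Next row=LF[12]=3
  step 5: row=3, L[3]='b', prepend. Next row=LF[3]=6
  step 6: row=6, L[6]='b', prepend. Next row=LF[6]=7
  step 7: row=7, L[7]='c', prepend. Next row=LF[7]=13
  step 8: row=13, L[13]='b', prepend. Next row=LF[13]=8
  step 9: row=8, L[8]='c', prepend. Next row=LF[8]=14
  step 10: row=14, L[14]='b', prepend. Next row=LF[14]=9
  step 11: row=9, L[9]='c', prepend. Next row=LF[9]=15
  step 12: row=15, L[15]='a', prepend. Next row=LF[15]=4
  step 13: row=4, L[4]='c', prepend. Next row=LF[4]=11
  step 14: row=11, L[11]='a', prepend. Next row=LF[11]=2
  step 15: row=2, L[2]='c', prepend. Next row=LF[2]=10
  step 16: row=10, L[10]='a', prepend. Next row=LF[10]=1
Reversed output: acacacbcbcbbacb$

Answer: acacacbcbcbbacb$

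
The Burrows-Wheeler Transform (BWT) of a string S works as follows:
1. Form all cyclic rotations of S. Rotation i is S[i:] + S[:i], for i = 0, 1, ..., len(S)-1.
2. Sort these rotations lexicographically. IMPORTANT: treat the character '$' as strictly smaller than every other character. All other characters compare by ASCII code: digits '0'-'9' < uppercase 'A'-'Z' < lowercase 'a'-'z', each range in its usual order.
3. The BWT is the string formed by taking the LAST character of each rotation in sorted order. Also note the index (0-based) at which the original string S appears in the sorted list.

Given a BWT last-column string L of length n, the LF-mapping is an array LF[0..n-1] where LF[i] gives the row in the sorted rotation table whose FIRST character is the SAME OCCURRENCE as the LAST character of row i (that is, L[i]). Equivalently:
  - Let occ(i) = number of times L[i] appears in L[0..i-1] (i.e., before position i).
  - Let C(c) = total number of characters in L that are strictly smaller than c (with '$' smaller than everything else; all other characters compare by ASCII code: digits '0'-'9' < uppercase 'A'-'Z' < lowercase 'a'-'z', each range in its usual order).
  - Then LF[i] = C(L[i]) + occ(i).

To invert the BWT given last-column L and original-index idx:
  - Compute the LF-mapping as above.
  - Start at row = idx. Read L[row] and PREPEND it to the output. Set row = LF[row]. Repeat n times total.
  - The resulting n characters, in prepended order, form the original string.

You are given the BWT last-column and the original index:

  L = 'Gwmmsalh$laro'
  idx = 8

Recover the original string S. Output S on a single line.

Answer: marshmallowG$

Derivation:
LF mapping: 1 12 7 8 11 2 5 4 0 6 3 10 9
Walk LF starting at row 8, prepending L[row]:
  step 1: row=8, L[8]='$', prepend. Next row=LF[8]=0
  step 2: row=0, L[0]='G', prepend. Next row=LF[0]=1
  step 3: row=1, L[1]='w', prepend. Next row=LF[1]=12
  step 4: row=12, L[12]='o', prepend. Next row=LF[12]=9
  step 5: row=9, L[9]='l', prepend. Next row=LF[9]=6
  step 6: row=6, L[6]='l', prepend. Next row=LF[6]=5
  step 7: row=5, L[5]='a', prepend. Next row=LF[5]=2
  step 8: row=2, L[2]='m', prepend. Next row=LF[2]=7
  step 9: row=7, L[7]='h', prepend. Next row=LF[7]=4
  step 10: row=4, L[4]='s', prepend. Next row=LF[4]=11
  step 11: row=11, L[11]='r', prepend. Next row=LF[11]=10
  step 12: row=10, L[10]='a', prepend. Next row=LF[10]=3
  step 13: row=3, L[3]='m', prepend. Next row=LF[3]=8
Reversed output: marshmallowG$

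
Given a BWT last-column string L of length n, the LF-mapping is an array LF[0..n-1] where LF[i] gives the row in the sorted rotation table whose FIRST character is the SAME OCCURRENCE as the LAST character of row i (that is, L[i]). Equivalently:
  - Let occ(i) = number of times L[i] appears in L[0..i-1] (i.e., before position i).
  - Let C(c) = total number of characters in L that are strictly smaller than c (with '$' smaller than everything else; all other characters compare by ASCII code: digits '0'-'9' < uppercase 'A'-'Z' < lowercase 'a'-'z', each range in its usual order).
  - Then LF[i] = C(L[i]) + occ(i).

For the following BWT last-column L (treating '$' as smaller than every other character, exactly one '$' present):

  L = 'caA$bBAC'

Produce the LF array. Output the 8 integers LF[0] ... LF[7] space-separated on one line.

Answer: 7 5 1 0 6 3 2 4

Derivation:
Char counts: '$':1, 'A':2, 'B':1, 'C':1, 'a':1, 'b':1, 'c':1
C (first-col start): C('$')=0, C('A')=1, C('B')=3, C('C')=4, C('a')=5, C('b')=6, C('c')=7
L[0]='c': occ=0, LF[0]=C('c')+0=7+0=7
L[1]='a': occ=0, LF[1]=C('a')+0=5+0=5
L[2]='A': occ=0, LF[2]=C('A')+0=1+0=1
L[3]='$': occ=0, LF[3]=C('$')+0=0+0=0
L[4]='b': occ=0, LF[4]=C('b')+0=6+0=6
L[5]='B': occ=0, LF[5]=C('B')+0=3+0=3
L[6]='A': occ=1, LF[6]=C('A')+1=1+1=2
L[7]='C': occ=0, LF[7]=C('C')+0=4+0=4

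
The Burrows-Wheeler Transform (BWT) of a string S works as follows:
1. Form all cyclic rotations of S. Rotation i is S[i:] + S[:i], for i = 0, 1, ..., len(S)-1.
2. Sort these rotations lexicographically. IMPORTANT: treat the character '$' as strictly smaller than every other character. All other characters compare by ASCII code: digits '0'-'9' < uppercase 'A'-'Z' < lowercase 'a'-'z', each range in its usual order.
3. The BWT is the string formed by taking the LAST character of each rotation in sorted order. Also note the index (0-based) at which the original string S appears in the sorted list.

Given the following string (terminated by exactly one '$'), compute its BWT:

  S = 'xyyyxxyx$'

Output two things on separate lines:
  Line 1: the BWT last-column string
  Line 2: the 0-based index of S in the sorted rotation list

Answer: xyyx$xyyx
4

Derivation:
All 9 rotations (rotation i = S[i:]+S[:i]):
  rot[0] = xyyyxxyx$
  rot[1] = yyyxxyx$x
  rot[2] = yyxxyx$xy
  rot[3] = yxxyx$xyy
  rot[4] = xxyx$xyyy
  rot[5] = xyx$xyyyx
  rot[6] = yx$xyyyxx
  rot[7] = x$xyyyxxy
  rot[8] = $xyyyxxyx
Sorted (with $ < everything):
  sorted[0] = $xyyyxxyx  (last char: 'x')
  sorted[1] = x$xyyyxxy  (last char: 'y')
  sorted[2] = xxyx$xyyy  (last char: 'y')
  sorted[3] = xyx$xyyyx  (last char: 'x')
  sorted[4] = xyyyxxyx$  (last char: '$')
  sorted[5] = yx$xyyyxx  (last char: 'x')
  sorted[6] = yxxyx$xyy  (last char: 'y')
  sorted[7] = yyxxyx$xy  (last char: 'y')
  sorted[8] = yyyxxyx$x  (last char: 'x')
Last column: xyyx$xyyx
Original string S is at sorted index 4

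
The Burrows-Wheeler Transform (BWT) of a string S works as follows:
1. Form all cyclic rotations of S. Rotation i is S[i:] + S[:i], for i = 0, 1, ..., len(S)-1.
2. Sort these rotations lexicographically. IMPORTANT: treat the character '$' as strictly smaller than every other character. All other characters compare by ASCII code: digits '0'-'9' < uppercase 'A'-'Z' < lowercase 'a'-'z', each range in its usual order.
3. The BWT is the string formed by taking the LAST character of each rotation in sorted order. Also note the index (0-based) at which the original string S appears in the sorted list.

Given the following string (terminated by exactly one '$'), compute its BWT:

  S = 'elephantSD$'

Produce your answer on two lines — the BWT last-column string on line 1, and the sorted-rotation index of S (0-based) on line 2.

All 11 rotations (rotation i = S[i:]+S[:i]):
  rot[0] = elephantSD$
  rot[1] = lephantSD$e
  rot[2] = ephantSD$el
  rot[3] = phantSD$ele
  rot[4] = hantSD$elep
  rot[5] = antSD$eleph
  rot[6] = ntSD$elepha
  rot[7] = tSD$elephan
  rot[8] = SD$elephant
  rot[9] = D$elephantS
  rot[10] = $elephantSD
Sorted (with $ < everything):
  sorted[0] = $elephantSD  (last char: 'D')
  sorted[1] = D$elephantS  (last char: 'S')
  sorted[2] = SD$elephant  (last char: 't')
  sorted[3] = antSD$eleph  (last char: 'h')
  sorted[4] = elephantSD$  (last char: '$')
  sorted[5] = ephantSD$el  (last char: 'l')
  sorted[6] = hantSD$elep  (last char: 'p')
  sorted[7] = lephantSD$e  (last char: 'e')
  sorted[8] = ntSD$elepha  (last char: 'a')
  sorted[9] = phantSD$ele  (last char: 'e')
  sorted[10] = tSD$elephan  (last char: 'n')
Last column: DSth$lpeaen
Original string S is at sorted index 4

Answer: DSth$lpeaen
4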